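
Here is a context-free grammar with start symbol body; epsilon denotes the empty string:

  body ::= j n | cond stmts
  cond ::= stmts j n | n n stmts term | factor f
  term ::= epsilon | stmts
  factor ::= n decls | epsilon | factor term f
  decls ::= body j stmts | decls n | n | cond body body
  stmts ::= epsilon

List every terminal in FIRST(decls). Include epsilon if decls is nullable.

From decls ::= body j stmts: add FIRST(body) = { f, j, n }.
From decls ::= decls n: add FIRST(decls) = { f, j, n }.
decls ::= n contributes {n}.
From decls ::= cond body body: add FIRST(cond) = { f, j, n }.
Union: FIRST(decls) = { f, j, n }.

{ f, j, n }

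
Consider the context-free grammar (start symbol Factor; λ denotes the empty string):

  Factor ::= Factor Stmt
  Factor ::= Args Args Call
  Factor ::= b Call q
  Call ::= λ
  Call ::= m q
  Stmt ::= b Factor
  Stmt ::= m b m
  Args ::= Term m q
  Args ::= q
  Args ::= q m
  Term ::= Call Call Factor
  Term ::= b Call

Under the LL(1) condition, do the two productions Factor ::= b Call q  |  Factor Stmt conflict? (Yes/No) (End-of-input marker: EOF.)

FIRST(b Call q) = { b } and FIRST(Factor Stmt) = { b, m, q }.
Both contain b, so the two alternatives are not disjoint — LL(1) conflict.

Yes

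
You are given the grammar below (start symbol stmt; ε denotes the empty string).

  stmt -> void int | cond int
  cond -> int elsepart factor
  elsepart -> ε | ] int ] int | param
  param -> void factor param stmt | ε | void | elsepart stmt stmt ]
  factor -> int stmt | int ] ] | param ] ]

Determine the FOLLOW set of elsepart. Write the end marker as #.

In cond -> int elsepart factor: add FIRST(factor) = { ], int, void }.
In param -> elsepart stmt stmt ]: add FIRST(stmt stmt ]) = { int, void }.
Union: FOLLOW(elsepart) = { ], int, void }.

{ ], int, void }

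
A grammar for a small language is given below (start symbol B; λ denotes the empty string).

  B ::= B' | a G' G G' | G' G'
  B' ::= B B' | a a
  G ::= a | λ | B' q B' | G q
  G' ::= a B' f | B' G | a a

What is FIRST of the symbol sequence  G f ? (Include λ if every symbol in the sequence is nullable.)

Add FIRST(G)\{λ} = { a, q }; G is nullable, continue.
f is a terminal; add {f} and stop.

{ a, f, q }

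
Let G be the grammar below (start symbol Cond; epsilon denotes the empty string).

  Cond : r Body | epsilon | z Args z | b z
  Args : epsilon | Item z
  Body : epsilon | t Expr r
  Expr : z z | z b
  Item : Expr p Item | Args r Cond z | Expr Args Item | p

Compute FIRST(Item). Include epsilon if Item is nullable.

{ p, r, z }

From Item : Expr p Item: add FIRST(Expr) = { z }.
From Item : Args r Cond z: Args nullable, take FIRST(Args) ∪ {r} = { p, r, z }.
From Item : Expr Args Item: add FIRST(Expr) = { z }.
Item : p contributes {p}.
Union: FIRST(Item) = { p, r, z }.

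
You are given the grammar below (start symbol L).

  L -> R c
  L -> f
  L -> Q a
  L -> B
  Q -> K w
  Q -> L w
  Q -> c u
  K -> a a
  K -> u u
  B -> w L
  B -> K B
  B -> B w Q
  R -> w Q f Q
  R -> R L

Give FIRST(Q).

{ a, c, f, u, w }

From Q -> K w: add FIRST(K) = { a, u }.
From Q -> L w: add FIRST(L) = { a, c, f, u, w }.
Q -> c u contributes {c}.
Union: FIRST(Q) = { a, c, f, u, w }.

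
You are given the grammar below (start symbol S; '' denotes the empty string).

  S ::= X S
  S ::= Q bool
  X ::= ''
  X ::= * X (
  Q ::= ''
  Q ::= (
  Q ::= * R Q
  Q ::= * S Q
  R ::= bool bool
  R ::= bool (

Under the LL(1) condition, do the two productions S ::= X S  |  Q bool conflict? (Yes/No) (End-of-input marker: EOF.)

Yes

FIRST(X S) = { (, *, bool } and FIRST(Q bool) = { (, *, bool }.
Both contain (, so the two alternatives are not disjoint — LL(1) conflict.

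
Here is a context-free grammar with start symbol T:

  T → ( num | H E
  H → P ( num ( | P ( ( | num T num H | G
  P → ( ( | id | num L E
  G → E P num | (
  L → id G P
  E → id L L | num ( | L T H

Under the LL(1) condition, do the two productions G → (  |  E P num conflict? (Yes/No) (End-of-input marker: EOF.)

No

FIRST(() = { ( } and FIRST(E P num) = { id, num }.
The FIRST sets are disjoint and neither alternative is nullable — no conflict.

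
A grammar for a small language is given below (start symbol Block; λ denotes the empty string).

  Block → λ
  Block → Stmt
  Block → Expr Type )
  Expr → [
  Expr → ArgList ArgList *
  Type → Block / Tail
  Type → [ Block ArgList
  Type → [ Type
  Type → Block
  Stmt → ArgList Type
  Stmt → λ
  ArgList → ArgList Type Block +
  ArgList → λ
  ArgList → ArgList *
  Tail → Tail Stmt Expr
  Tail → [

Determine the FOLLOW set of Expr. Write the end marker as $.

In Block → Expr Type ): add FIRST(Type )) = { ), *, +, /, [ }.
In Tail → Tail Stmt Expr: Expr is at the end, add FOLLOW(Tail) = { $, ), *, +, /, [ }.
Union: FOLLOW(Expr) = { $, ), *, +, /, [ }.

{ $, ), *, +, /, [ }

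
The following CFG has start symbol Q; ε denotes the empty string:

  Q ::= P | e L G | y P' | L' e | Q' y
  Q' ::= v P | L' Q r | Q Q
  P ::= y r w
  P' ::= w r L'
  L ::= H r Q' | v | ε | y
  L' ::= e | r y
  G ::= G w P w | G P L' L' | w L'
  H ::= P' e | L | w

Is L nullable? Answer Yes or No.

Yes

L has an ε-production, so L ⇒ ε.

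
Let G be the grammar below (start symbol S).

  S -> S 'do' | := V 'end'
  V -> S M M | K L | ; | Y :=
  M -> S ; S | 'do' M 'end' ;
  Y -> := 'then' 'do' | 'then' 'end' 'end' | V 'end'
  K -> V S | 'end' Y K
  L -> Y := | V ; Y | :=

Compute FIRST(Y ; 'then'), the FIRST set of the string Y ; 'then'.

Add FIRST(Y) = { 'end', 'then', :=, ; }; Y is not nullable, stop.

{ 'end', 'then', :=, ; }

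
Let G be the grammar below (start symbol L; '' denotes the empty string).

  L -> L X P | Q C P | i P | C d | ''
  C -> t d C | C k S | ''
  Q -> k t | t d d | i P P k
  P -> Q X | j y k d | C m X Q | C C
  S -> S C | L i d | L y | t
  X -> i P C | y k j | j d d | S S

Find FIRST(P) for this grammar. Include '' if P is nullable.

{ i, j, k, m, t, '' }

From P -> Q X: add FIRST(Q) = { i, k, t }.
P -> j y k d contributes {j}.
From P -> C m X Q: C nullable, take FIRST(C) ∪ {m} = { k, m, t }.
From P -> C C: C, C nullable, take FIRST(C) ∪ FIRST(C) = { k, t }; also '' since the whole RHS is nullable.
Union: FIRST(P) = { i, j, k, m, t, '' }.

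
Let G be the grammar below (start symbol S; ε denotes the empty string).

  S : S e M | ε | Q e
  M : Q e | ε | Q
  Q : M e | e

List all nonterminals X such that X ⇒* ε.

{ M, S }

Directly nullable (have an ε-production): S, M.
No other nonterminal has a production whose RHS symbols are all nullable.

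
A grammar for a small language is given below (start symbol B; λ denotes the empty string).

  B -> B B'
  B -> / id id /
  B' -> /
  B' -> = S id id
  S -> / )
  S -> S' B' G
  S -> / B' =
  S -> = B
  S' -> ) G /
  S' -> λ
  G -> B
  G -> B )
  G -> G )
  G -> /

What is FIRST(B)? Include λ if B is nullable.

{ / }

From B -> B B': add FIRST(B) = { / }.
B -> / id id / contributes {/}.
Union: FIRST(B) = { / }.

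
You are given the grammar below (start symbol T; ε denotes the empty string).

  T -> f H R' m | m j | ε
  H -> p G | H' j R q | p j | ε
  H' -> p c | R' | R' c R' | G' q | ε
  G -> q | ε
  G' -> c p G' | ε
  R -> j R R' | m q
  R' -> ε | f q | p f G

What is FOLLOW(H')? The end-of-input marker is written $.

In H -> H' j R q: add FIRST(j R q) = { j }.
Union: FOLLOW(H') = { j }.

{ j }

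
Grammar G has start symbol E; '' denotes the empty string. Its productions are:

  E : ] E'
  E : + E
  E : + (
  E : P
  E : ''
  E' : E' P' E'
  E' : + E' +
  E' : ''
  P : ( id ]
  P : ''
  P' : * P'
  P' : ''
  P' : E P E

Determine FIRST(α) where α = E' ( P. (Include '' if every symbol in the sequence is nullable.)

{ (, *, +, ] }

Add FIRST(E')\{''} = { (, *, +, ] }; E' is nullable, continue.
( is a terminal; add {(} and stop.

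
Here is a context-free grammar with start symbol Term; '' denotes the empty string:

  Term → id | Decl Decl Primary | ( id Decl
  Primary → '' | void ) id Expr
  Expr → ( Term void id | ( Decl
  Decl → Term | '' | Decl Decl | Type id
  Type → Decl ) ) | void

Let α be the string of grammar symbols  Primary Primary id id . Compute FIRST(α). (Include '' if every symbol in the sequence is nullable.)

{ id, void }

Add FIRST(Primary)\{''} = { void }; Primary is nullable, continue.
Add FIRST(Primary)\{''} = { void }; Primary is nullable, continue.
id is a terminal; add {id} and stop.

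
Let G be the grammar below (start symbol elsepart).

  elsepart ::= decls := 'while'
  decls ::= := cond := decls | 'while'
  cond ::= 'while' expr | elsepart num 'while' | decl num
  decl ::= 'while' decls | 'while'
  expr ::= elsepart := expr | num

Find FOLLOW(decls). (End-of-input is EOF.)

{ :=, num }

In elsepart ::= decls := 'while': add FIRST(:= 'while') = { := }.
In decls ::= := cond := decls: decls is at the end, add FOLLOW(decls) = { :=, num }.
In decl ::= 'while' decls: decls is at the end, add FOLLOW(decl) = { num }.
Union: FOLLOW(decls) = { :=, num }.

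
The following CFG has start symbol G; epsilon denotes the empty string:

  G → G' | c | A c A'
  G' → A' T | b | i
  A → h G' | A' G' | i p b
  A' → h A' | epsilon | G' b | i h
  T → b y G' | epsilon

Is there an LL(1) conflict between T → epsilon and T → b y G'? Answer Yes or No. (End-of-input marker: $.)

Yes

FIRST(epsilon) = { epsilon } and FIRST(b y G') = { b }.
The first alternative is nullable and FOLLOW(T) = { $, b, c } shares b with FIRST of the second — conflict.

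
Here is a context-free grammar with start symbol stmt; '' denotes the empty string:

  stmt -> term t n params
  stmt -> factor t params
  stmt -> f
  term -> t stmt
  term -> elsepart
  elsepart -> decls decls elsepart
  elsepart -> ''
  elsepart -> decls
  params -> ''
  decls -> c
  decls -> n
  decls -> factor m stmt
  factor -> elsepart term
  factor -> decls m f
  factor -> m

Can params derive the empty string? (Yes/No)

Yes

params has an ''-production, so params ⇒ ''.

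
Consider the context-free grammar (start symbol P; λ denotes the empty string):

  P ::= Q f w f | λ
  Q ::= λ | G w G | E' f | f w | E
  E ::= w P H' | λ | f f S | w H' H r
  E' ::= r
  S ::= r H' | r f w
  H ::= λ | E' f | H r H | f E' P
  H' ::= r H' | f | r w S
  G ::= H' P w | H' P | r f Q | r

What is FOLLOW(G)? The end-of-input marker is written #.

In Q ::= G w G: add FIRST(w G) = { w }.
In Q ::= G w G: G is at the end, add FOLLOW(Q) = { f, w }.
Union: FOLLOW(G) = { f, w }.

{ f, w }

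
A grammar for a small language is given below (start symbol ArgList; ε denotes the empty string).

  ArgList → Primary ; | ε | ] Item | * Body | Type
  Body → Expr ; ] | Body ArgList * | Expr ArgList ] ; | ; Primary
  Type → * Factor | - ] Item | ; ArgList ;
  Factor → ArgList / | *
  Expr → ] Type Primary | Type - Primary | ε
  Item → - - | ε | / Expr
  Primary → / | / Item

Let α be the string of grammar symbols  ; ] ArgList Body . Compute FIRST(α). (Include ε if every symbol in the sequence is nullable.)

{ ; }

; is a terminal; add {;} and stop.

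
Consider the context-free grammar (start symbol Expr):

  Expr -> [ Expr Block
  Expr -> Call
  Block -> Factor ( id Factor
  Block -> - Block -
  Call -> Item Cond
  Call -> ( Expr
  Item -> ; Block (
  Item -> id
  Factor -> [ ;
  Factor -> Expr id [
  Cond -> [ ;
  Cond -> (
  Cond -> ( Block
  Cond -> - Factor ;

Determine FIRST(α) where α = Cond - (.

Add FIRST(Cond) = { (, -, [ }; Cond is not nullable, stop.

{ (, -, [ }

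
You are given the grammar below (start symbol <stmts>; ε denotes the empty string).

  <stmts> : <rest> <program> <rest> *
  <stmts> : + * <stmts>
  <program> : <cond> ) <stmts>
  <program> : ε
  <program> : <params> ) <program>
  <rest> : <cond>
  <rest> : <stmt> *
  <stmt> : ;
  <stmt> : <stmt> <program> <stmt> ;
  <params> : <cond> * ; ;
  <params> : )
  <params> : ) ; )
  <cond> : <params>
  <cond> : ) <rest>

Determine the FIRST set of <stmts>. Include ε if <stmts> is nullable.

{ ), +, ; }

From <stmts> : <rest> <program> <rest> *: add FIRST(<rest>) = { ), ; }.
<stmts> : + * <stmts> contributes {+}.
Union: FIRST(<stmts>) = { ), +, ; }.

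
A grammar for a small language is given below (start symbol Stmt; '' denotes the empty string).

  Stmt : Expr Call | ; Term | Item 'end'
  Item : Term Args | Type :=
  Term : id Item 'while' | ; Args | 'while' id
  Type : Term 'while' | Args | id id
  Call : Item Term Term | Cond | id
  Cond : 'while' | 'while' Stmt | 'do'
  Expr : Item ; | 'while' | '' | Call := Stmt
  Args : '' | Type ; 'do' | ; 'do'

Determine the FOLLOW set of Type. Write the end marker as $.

{ :=, ; }

In Item : Type :=: add FIRST(:=) = { := }.
In Args : Type ; 'do': add FIRST(; 'do') = { ; }.
Union: FOLLOW(Type) = { :=, ; }.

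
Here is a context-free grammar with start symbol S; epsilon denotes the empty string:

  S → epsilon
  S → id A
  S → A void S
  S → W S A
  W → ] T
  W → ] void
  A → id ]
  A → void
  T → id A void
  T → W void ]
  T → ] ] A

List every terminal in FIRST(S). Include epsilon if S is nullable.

S → epsilon contributes epsilon.
S → id A contributes {id}.
From S → A void S: add FIRST(A) = { id, void }.
From S → W S A: add FIRST(W) = { ] }.
Union: FIRST(S) = { ], id, void, epsilon }.

{ ], id, void, epsilon }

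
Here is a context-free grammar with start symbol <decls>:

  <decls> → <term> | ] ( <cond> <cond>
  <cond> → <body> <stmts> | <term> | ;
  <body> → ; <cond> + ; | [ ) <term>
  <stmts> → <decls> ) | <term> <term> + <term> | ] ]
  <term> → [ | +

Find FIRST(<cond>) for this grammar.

{ +, ;, [ }

From <cond> → <body> <stmts>: add FIRST(<body>) = { ;, [ }.
From <cond> → <term>: add FIRST(<term>) = { +, [ }.
<cond> → ; contributes {;}.
Union: FIRST(<cond>) = { +, ;, [ }.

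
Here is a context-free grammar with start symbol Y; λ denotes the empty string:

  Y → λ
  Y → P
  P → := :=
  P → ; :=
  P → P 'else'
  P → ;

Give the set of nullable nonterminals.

{ Y }

Directly nullable (have an λ-production): Y.
No other nonterminal has a production whose RHS symbols are all nullable.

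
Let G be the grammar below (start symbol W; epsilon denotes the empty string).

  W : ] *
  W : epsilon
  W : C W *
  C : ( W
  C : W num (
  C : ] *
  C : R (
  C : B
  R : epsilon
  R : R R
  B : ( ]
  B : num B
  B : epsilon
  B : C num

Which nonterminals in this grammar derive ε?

{ B, C, R, W }

Directly nullable (have an epsilon-production): W, R, B.
C : B with every symbol nullable, so C is nullable.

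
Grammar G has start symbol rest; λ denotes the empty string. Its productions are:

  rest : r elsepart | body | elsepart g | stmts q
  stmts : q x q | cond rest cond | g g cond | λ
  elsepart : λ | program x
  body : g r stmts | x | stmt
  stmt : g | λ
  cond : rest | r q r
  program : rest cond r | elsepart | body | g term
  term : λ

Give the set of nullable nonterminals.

{ body, cond, elsepart, program, rest, stmt, stmts, term }

Directly nullable (have an λ-production): stmts, elsepart, stmt, term.
program : elsepart with every symbol nullable, so program is nullable.
cond : rest with every symbol nullable, so cond is nullable.
body : stmt with every symbol nullable, so body is nullable.
rest : body with every symbol nullable, so rest is nullable.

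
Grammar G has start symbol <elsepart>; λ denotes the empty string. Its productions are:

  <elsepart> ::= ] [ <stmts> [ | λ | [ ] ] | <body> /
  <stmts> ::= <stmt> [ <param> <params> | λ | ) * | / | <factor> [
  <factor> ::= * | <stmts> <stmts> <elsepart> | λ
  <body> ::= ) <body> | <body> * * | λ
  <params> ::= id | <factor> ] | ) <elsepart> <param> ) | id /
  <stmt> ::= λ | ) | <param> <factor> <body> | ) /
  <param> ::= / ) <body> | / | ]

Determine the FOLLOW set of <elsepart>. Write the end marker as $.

<elsepart> is the start symbol, so $ ∈ FOLLOW(<elsepart>).
In <factor> ::= <stmts> <stmts> <elsepart>: <elsepart> is at the end, add FOLLOW(<factor>) = { ), *, [, ] }.
In <params> ::= ) <elsepart> <param> ): add FIRST(<param> )) = { /, ] }.
Union: FOLLOW(<elsepart>) = { $, ), *, /, [, ] }.

{ $, ), *, /, [, ] }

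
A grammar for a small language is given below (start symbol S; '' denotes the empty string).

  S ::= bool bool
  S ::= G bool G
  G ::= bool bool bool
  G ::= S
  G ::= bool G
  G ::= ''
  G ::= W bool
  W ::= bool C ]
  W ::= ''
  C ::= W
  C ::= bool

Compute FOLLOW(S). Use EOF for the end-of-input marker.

{ EOF, bool }

S is the start symbol, so EOF ∈ FOLLOW(S).
In G ::= S: S is at the end, add FOLLOW(G) = { EOF, bool }.
Union: FOLLOW(S) = { EOF, bool }.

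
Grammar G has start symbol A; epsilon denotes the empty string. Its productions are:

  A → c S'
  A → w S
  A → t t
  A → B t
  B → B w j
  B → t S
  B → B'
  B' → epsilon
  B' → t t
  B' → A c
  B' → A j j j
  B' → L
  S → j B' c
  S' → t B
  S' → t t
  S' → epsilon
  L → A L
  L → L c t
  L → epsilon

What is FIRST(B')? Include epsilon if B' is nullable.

B' → epsilon contributes epsilon.
B' → t t contributes {t}.
From B' → A c: add FIRST(A) = { c, t, w }.
From B' → A j j j: add FIRST(A) = { c, t, w }.
From B' → L: add FIRST(L) = { c, t, w, epsilon } (including epsilon since L is nullable).
Union: FIRST(B') = { c, t, w, epsilon }.

{ c, t, w, epsilon }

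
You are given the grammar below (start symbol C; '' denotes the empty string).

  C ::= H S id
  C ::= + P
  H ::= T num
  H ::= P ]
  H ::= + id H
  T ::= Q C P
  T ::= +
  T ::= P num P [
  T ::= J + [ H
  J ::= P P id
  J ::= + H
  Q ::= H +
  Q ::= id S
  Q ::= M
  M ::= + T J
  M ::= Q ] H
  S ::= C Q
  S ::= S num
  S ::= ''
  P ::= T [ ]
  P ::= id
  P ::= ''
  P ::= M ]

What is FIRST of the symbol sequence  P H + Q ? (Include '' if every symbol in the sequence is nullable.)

Add FIRST(P)\{''} = { +, ], id, num }; P is nullable, continue.
Add FIRST(H) = { +, ], id, num }; H is not nullable, stop.

{ +, ], id, num }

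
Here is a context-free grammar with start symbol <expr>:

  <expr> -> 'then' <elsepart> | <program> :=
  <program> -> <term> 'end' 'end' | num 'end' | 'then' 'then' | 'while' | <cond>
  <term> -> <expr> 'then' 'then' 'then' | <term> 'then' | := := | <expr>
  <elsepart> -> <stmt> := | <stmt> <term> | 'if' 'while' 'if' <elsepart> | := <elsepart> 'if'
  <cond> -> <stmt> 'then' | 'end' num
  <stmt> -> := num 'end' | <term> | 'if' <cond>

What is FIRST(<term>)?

From <term> -> <expr> 'then' 'then' 'then': add FIRST(<expr>) = { 'end', 'if', 'then', 'while', :=, num }.
From <term> -> <term> 'then': add FIRST(<term>) = { 'end', 'if', 'then', 'while', :=, num }.
<term> -> := := contributes {:=}.
From <term> -> <expr>: add FIRST(<expr>) = { 'end', 'if', 'then', 'while', :=, num }.
Union: FIRST(<term>) = { 'end', 'if', 'then', 'while', :=, num }.

{ 'end', 'if', 'then', 'while', :=, num }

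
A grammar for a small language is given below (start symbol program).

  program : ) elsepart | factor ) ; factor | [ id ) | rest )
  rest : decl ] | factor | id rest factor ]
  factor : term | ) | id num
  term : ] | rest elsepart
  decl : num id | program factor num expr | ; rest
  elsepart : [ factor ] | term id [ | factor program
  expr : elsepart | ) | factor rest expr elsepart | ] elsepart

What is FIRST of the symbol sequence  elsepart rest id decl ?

{ ), ;, [, ], id, num }

Add FIRST(elsepart) = { ), ;, [, ], id, num }; elsepart is not nullable, stop.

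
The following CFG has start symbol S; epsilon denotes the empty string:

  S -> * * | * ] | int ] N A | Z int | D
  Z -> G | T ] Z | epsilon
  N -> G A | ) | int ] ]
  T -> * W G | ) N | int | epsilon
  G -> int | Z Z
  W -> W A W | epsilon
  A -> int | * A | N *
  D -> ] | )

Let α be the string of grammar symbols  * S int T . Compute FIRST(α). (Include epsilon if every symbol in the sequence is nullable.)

* is a terminal; add {*} and stop.

{ * }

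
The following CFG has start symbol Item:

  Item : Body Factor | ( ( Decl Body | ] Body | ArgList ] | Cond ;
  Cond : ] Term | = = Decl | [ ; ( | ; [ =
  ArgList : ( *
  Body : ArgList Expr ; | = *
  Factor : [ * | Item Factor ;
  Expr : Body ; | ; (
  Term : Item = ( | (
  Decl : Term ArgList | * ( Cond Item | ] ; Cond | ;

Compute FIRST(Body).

{ (, = }

From Body : ArgList Expr ;: add FIRST(ArgList) = { ( }.
Body : = * contributes {=}.
Union: FIRST(Body) = { (, = }.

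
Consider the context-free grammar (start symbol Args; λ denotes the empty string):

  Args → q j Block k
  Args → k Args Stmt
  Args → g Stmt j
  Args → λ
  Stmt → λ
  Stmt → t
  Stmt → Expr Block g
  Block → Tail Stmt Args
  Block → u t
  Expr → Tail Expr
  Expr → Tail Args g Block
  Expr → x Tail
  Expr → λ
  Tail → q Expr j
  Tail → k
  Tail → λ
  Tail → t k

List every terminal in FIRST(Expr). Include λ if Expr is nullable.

From Expr → Tail Expr: Tail, Expr nullable, take FIRST(Tail) ∪ FIRST(Expr) = { g, k, q, t, x }; also λ since the whole RHS is nullable.
From Expr → Tail Args g Block: Tail, Args nullable, take FIRST(Tail) ∪ FIRST(Args) ∪ {g} = { g, k, q, t }.
Expr → x Tail contributes {x}.
Expr → λ contributes λ.
Union: FIRST(Expr) = { g, k, q, t, x, λ }.

{ g, k, q, t, x, λ }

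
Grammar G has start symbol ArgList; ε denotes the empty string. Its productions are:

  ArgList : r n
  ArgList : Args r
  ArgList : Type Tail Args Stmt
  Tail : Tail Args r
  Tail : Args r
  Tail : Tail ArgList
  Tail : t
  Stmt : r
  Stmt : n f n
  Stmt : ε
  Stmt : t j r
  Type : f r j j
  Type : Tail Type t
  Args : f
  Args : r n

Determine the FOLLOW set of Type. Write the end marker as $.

In ArgList : Type Tail Args Stmt: add FIRST(Tail Args Stmt) = { f, r, t }.
In Type : Tail Type t: add FIRST(t) = { t }.
Union: FOLLOW(Type) = { f, r, t }.

{ f, r, t }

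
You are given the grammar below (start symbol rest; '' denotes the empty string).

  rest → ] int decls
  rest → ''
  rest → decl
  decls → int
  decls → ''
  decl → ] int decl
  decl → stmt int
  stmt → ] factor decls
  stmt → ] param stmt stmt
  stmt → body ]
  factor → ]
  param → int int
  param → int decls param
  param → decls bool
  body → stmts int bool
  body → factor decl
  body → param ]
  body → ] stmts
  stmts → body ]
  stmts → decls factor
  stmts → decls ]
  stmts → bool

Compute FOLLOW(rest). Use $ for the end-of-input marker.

rest is the start symbol, so $ ∈ FOLLOW(rest).
Union: FOLLOW(rest) = { $ }.

{ $ }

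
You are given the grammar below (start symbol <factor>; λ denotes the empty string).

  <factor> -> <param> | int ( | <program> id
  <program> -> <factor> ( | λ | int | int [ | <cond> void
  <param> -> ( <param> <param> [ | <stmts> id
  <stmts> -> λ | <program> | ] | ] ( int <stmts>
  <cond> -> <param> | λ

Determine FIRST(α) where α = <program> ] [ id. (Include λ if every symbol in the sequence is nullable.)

{ (, ], id, int, void }

Add FIRST(<program>)\{λ} = { (, ], id, int, void }; <program> is nullable, continue.
] is a terminal; add {]} and stop.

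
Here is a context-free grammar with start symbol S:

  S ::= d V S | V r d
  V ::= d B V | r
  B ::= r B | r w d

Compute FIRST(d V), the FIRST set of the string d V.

{ d }

d is a terminal; add {d} and stop.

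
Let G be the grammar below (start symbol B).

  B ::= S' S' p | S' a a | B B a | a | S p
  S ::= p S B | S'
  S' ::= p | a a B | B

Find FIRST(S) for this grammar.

S ::= p S B contributes {p}.
From S ::= S': add FIRST(S') = { a, p }.
Union: FIRST(S) = { a, p }.

{ a, p }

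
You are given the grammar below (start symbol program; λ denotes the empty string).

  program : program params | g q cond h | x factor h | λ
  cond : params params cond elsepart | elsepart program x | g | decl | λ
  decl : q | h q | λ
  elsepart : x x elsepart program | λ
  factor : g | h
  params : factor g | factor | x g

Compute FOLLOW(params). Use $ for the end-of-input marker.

{ $, g, h, q, x }

In program : program params: params is at the end, add FOLLOW(program) = { $, g, h, x }.
In cond : params params cond elsepart: add FIRST(params cond elsepart) = { g, h, x }.
In cond : params params cond elsepart: add FIRST(cond elsepart)\{λ} = { g, h, q, x }.
  Since cond elsepart is nullable, also add FOLLOW(cond) = { h, x }.
Union: FOLLOW(params) = { $, g, h, q, x }.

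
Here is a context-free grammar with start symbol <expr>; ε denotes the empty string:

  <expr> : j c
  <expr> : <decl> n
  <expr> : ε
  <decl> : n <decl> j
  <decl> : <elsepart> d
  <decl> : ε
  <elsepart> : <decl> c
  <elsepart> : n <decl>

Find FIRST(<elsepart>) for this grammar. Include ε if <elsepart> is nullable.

{ c, n }

From <elsepart> : <decl> c: <decl> nullable, take FIRST(<decl>) ∪ {c} = { c, n }.
<elsepart> : n <decl> contributes {n}.
Union: FIRST(<elsepart>) = { c, n }.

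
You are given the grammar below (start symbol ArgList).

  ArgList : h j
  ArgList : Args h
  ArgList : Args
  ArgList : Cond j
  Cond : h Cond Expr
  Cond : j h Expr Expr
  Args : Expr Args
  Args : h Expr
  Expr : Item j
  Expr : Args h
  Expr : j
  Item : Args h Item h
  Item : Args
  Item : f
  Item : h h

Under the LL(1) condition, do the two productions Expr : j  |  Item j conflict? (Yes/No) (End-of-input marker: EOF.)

Yes

FIRST(j) = { j } and FIRST(Item j) = { f, h, j }.
Both contain j, so the two alternatives are not disjoint — LL(1) conflict.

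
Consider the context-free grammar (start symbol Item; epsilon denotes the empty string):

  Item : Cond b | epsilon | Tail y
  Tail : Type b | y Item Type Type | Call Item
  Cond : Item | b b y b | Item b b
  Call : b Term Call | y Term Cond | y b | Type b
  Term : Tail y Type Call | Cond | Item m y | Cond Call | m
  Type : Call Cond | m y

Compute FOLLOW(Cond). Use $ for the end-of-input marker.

{ b, m, y }

In Item : Cond b: add FIRST(b) = { b }.
In Call : y Term Cond: Cond is at the end, add FOLLOW(Call) = { b, m, y }.
In Term : Cond: Cond is at the end, add FOLLOW(Term) = { b, m, y }.
In Term : Cond Call: add FIRST(Call) = { b, m, y }.
In Type : Call Cond: Cond is at the end, add FOLLOW(Type) = { b, m, y }.
Union: FOLLOW(Cond) = { b, m, y }.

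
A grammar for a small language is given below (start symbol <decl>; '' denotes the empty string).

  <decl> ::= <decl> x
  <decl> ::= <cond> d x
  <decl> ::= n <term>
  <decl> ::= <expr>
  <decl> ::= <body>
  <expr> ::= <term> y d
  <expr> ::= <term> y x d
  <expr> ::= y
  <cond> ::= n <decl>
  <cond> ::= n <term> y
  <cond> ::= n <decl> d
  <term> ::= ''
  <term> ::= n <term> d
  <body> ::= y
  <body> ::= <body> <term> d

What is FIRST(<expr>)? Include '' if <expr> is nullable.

From <expr> ::= <term> y d: <term> nullable, take FIRST(<term>) ∪ {y} = { n, y }.
From <expr> ::= <term> y x d: <term> nullable, take FIRST(<term>) ∪ {y} = { n, y }.
<expr> ::= y contributes {y}.
Union: FIRST(<expr>) = { n, y }.

{ n, y }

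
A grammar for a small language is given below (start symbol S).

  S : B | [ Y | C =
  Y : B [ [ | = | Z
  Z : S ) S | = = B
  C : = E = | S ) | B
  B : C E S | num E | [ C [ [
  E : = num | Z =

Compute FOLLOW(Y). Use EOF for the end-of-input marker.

{ EOF, ), =, [, num }

In S : [ Y: Y is at the end, add FOLLOW(S) = { EOF, ), =, [, num }.
Union: FOLLOW(Y) = { EOF, ), =, [, num }.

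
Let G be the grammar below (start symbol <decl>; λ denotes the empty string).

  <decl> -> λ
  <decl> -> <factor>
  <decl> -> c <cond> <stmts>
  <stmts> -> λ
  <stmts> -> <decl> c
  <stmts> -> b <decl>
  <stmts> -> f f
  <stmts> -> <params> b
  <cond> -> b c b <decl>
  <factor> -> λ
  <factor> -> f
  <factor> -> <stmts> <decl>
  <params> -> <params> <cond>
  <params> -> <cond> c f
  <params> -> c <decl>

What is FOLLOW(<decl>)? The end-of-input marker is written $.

{ $, b, c, f }

<decl> is the start symbol, so $ ∈ FOLLOW(<decl>).
In <stmts> -> <decl> c: add FIRST(c) = { c }.
In <stmts> -> b <decl>: <decl> is at the end, add FOLLOW(<stmts>) = { $, b, c, f }.
In <cond> -> b c b <decl>: <decl> is at the end, add FOLLOW(<cond>) = { $, b, c, f }.
In <factor> -> <stmts> <decl>: <decl> is at the end, add FOLLOW(<factor>) = { $, b, c, f }.
In <params> -> c <decl>: <decl> is at the end, add FOLLOW(<params>) = { b }.
Union: FOLLOW(<decl>) = { $, b, c, f }.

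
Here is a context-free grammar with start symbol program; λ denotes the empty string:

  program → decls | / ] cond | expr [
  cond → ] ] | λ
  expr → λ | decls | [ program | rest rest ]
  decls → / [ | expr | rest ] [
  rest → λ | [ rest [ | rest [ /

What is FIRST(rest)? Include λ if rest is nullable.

{ [, λ }

rest → λ contributes λ.
rest → [ rest [ contributes {[}.
From rest → rest [ /: rest nullable, take FIRST(rest) ∪ {[} = { [ }.
Union: FIRST(rest) = { [, λ }.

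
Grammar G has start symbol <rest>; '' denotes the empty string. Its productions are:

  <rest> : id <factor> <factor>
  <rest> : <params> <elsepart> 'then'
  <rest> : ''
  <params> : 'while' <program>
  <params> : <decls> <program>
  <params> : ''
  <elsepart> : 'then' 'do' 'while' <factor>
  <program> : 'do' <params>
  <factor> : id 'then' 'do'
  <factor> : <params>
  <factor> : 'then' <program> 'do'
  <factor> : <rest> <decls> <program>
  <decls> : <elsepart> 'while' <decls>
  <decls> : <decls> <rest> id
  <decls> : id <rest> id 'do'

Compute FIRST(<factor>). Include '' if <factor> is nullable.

{ 'then', 'while', id, '' }

<factor> : id 'then' 'do' contributes {id}.
From <factor> : <params>: add FIRST(<params>) = { 'then', 'while', id, '' } (including '' since <params> is nullable).
<factor> : 'then' <program> 'do' contributes {'then'}.
From <factor> : <rest> <decls> <program>: <rest> nullable, take FIRST(<rest>) ∪ FIRST(<decls>) = { 'then', 'while', id }.
Union: FIRST(<factor>) = { 'then', 'while', id, '' }.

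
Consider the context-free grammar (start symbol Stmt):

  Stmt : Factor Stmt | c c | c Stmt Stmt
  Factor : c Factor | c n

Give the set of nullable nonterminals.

{ } (none)

No nonterminal has an empty production or an RHS whose symbols are all nullable.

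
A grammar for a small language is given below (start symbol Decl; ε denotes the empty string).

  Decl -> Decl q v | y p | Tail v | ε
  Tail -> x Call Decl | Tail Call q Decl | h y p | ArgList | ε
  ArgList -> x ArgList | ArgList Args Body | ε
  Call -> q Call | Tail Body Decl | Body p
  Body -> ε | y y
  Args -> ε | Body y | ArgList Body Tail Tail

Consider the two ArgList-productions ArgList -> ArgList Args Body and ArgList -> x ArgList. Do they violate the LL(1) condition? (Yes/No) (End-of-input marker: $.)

Yes

FIRST(ArgList Args Body) = { h, p, q, v, x, y, ε } and FIRST(x ArgList) = { x }.
Both contain x, so the two alternatives are not disjoint — LL(1) conflict.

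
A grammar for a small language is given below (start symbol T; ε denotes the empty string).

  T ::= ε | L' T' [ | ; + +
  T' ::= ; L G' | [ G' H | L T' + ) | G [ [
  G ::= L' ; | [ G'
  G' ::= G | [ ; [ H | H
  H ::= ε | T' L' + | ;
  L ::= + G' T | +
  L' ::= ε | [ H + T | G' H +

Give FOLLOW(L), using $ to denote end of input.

In T' ::= ; L G': add FIRST(G')\{ε} = { +, ;, [ }.
  Since G' is nullable, also add FOLLOW(T') = { +, ;, [ }.
In T' ::= L T' + ): add FIRST(T' + )) = { +, ;, [ }.
Union: FOLLOW(L) = { +, ;, [ }.

{ +, ;, [ }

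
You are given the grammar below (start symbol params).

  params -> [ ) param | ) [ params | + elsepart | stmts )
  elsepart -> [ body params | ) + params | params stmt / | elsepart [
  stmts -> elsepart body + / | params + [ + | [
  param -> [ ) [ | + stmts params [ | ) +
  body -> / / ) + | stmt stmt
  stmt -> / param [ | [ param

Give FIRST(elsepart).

elsepart -> [ body params contributes {[}.
elsepart -> ) + params contributes {)}.
From elsepart -> params stmt /: add FIRST(params) = { ), +, [ }.
From elsepart -> elsepart [: add FIRST(elsepart) = { ), +, [ }.
Union: FIRST(elsepart) = { ), +, [ }.

{ ), +, [ }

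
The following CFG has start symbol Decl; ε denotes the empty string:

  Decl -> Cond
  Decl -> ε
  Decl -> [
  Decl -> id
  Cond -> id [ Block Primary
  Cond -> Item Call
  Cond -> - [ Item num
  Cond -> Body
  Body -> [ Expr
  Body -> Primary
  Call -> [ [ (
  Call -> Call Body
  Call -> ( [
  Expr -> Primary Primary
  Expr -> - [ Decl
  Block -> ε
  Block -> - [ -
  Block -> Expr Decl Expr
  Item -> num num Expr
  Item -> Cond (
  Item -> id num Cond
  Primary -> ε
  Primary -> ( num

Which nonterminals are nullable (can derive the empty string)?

Directly nullable (have an ε-production): Decl, Block, Primary.
Expr -> Primary Primary with every symbol nullable, so Expr is nullable.
Body -> Primary with every symbol nullable, so Body is nullable.
Cond -> Body with every symbol nullable, so Cond is nullable.
No other nonterminal has a production whose RHS symbols are all nullable.

{ Block, Body, Cond, Decl, Expr, Primary }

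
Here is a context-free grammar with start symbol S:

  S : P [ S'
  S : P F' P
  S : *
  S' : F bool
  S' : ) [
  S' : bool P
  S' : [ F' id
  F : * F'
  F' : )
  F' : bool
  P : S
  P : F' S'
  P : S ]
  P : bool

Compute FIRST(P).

{ ), *, bool }

From P : S: add FIRST(S) = { ), *, bool }.
From P : F' S': add FIRST(F') = { ), bool }.
From P : S ]: add FIRST(S) = { ), *, bool }.
P : bool contributes {bool}.
Union: FIRST(P) = { ), *, bool }.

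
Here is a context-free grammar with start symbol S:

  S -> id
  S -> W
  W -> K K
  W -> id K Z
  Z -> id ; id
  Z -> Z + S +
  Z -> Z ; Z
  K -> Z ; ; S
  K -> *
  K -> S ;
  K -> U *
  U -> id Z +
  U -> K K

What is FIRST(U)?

U -> id Z + contributes {id}.
From U -> K K: add FIRST(K) = { *, id }.
Union: FIRST(U) = { *, id }.

{ *, id }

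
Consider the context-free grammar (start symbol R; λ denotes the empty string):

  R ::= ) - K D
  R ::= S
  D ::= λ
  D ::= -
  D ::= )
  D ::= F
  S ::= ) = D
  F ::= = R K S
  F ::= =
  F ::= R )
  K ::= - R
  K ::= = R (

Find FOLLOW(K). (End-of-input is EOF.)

{ EOF, (, ), -, = }

In R ::= ) - K D: add FIRST(D)\{λ} = { ), -, = }.
  Since D is nullable, also add FOLLOW(R) = { EOF, (, ), -, = }.
In F ::= = R K S: add FIRST(S) = { ) }.
Union: FOLLOW(K) = { EOF, (, ), -, = }.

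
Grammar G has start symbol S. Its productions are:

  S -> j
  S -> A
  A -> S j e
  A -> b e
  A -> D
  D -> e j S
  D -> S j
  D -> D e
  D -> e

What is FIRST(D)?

{ b, e, j }

D -> e j S contributes {e}.
From D -> S j: add FIRST(S) = { b, e, j }.
From D -> D e: add FIRST(D) = { b, e, j }.
D -> e contributes {e}.
Union: FIRST(D) = { b, e, j }.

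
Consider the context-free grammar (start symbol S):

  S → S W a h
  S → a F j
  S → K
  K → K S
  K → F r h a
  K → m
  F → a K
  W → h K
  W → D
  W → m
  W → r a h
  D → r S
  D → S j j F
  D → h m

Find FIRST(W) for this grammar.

W → h K contributes {h}.
From W → D: add FIRST(D) = { a, h, m, r }.
W → m contributes {m}.
W → r a h contributes {r}.
Union: FIRST(W) = { a, h, m, r }.

{ a, h, m, r }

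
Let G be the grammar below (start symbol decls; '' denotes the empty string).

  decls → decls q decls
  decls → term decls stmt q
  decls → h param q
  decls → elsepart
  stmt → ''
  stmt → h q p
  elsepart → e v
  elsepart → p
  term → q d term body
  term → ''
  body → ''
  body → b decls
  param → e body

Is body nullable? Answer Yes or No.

Yes

body has an ''-production, so body ⇒ ''.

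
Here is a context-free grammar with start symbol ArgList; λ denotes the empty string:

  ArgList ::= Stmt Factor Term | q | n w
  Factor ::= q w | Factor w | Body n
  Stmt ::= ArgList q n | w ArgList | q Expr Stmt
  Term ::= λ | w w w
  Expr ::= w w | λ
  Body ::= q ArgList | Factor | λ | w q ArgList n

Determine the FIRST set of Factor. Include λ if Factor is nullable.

{ n, q, w }

Factor ::= q w contributes {q}.
From Factor ::= Factor w: add FIRST(Factor) = { n, q, w }.
From Factor ::= Body n: Body nullable, take FIRST(Body) ∪ {n} = { n, q, w }.
Union: FIRST(Factor) = { n, q, w }.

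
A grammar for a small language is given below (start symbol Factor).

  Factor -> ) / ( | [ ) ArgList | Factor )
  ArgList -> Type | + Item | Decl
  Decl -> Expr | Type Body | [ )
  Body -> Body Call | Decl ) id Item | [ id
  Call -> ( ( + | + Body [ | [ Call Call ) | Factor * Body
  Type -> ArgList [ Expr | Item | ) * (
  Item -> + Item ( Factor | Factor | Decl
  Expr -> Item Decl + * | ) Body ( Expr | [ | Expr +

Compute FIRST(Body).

From Body -> Body Call: add FIRST(Body) = { ), +, [ }.
From Body -> Decl ) id Item: add FIRST(Decl) = { ), +, [ }.
Body -> [ id contributes {[}.
Union: FIRST(Body) = { ), +, [ }.

{ ), +, [ }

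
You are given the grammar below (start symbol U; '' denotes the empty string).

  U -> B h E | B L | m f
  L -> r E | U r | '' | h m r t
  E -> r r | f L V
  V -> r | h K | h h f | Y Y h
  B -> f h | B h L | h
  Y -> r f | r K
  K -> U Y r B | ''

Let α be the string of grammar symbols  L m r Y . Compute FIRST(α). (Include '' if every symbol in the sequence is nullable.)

Add FIRST(L)\{''} = { f, h, m, r }; L is nullable, continue.
m is a terminal; add {m} and stop.

{ f, h, m, r }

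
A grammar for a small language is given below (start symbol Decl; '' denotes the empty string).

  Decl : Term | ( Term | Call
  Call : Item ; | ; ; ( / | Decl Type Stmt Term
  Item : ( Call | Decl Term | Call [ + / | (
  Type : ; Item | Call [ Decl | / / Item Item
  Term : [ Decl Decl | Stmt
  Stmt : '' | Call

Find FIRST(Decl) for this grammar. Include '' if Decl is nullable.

{ (, /, ;, [, '' }

From Decl : Term: add FIRST(Term) = { (, /, ;, [, '' } (including '' since Term is nullable).
Decl : ( Term contributes {(}.
From Decl : Call: add FIRST(Call) = { (, /, ;, [ }.
Union: FIRST(Decl) = { (, /, ;, [, '' }.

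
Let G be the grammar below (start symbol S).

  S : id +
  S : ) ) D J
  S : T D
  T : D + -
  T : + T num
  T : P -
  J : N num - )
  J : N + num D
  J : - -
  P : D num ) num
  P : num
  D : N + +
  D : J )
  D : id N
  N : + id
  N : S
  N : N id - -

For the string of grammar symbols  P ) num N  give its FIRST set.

{ ), +, -, id, num }

Add FIRST(P) = { ), +, -, id, num }; P is not nullable, stop.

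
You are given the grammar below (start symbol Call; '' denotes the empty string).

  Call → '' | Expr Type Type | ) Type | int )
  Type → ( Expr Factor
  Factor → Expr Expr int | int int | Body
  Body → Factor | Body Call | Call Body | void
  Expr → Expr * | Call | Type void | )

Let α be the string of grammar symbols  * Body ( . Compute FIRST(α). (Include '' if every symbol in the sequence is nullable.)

{ * }

* is a terminal; add {*} and stop.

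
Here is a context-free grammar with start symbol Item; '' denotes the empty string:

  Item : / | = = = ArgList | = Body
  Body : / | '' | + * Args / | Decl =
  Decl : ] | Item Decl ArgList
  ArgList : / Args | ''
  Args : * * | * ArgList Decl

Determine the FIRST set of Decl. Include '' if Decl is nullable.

{ /, =, ] }

Decl : ] contributes {]}.
From Decl : Item Decl ArgList: add FIRST(Item) = { /, = }.
Union: FIRST(Decl) = { /, =, ] }.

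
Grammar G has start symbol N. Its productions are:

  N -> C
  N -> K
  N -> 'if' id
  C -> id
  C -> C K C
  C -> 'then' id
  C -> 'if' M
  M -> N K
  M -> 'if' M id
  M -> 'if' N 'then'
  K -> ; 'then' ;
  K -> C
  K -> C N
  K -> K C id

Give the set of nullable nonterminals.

{ } (none)

No nonterminal has an empty production or an RHS whose symbols are all nullable.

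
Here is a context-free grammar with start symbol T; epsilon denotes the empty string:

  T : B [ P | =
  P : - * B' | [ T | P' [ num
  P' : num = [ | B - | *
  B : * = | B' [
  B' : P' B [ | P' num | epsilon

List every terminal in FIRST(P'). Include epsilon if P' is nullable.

{ *, [, num }

P' : num = [ contributes {num}.
From P' : B -: add FIRST(B) = { *, [, num }.
P' : * contributes {*}.
Union: FIRST(P') = { *, [, num }.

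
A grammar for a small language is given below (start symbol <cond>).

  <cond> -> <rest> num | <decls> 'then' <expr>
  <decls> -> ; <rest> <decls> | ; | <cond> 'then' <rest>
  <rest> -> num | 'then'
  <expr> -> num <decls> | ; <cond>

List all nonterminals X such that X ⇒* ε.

No nonterminal has an empty production or an RHS whose symbols are all nullable.

{ } (none)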